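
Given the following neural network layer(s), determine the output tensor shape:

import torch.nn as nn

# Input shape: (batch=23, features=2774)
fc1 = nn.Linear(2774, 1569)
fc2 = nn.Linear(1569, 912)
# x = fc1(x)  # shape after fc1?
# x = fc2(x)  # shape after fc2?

Input shape: (23, 2774)
  -> after fc1: (23, 1569)
Output shape: (23, 912)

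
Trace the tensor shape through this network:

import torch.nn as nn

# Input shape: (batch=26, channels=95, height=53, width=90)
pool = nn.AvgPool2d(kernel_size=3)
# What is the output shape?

Input shape: (26, 95, 53, 90)
Output shape: (26, 95, 17, 30)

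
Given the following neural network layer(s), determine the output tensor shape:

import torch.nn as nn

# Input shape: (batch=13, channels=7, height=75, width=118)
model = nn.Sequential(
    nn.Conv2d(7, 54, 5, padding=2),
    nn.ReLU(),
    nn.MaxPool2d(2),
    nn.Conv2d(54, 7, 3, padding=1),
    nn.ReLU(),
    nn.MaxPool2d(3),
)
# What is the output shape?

Input shape: (13, 7, 75, 118)
  -> after first Conv2d: (13, 54, 75, 118)
  -> after first MaxPool2d: (13, 54, 37, 59)
  -> after second Conv2d: (13, 7, 37, 59)
Output shape: (13, 7, 12, 19)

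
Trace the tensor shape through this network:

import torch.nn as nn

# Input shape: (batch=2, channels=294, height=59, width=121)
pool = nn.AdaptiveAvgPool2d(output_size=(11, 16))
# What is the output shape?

Input shape: (2, 294, 59, 121)
Output shape: (2, 294, 11, 16)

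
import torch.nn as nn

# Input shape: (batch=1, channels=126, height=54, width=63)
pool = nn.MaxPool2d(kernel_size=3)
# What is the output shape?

Input shape: (1, 126, 54, 63)
Output shape: (1, 126, 18, 21)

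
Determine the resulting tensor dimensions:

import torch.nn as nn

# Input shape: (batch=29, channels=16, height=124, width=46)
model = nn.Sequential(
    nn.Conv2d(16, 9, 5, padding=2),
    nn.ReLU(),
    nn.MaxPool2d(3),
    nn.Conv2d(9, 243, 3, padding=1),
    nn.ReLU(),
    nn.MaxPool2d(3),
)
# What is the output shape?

Input shape: (29, 16, 124, 46)
  -> after first Conv2d: (29, 9, 124, 46)
  -> after first MaxPool2d: (29, 9, 41, 15)
  -> after second Conv2d: (29, 243, 41, 15)
Output shape: (29, 243, 13, 5)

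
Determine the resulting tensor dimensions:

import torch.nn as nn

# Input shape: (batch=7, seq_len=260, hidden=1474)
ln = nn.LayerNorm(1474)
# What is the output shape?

Input shape: (7, 260, 1474)
Output shape: (7, 260, 1474)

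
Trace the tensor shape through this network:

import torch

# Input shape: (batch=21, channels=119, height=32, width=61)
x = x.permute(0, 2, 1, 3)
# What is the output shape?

Input shape: (21, 119, 32, 61)
Output shape: (21, 32, 119, 61)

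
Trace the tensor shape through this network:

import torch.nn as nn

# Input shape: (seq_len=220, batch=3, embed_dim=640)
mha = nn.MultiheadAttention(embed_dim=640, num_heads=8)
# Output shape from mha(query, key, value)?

Input shape: (220, 3, 640)
Output shape: (220, 3, 640)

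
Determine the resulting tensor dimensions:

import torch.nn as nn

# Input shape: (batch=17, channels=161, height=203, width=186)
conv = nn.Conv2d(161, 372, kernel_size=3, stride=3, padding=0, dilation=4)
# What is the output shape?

Input shape: (17, 161, 203, 186)
Output shape: (17, 372, 65, 60)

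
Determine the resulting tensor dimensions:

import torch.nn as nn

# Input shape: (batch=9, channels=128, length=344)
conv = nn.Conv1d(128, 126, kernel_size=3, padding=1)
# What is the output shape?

Input shape: (9, 128, 344)
Output shape: (9, 126, 344)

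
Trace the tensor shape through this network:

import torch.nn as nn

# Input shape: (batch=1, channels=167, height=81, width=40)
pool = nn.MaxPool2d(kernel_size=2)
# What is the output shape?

Input shape: (1, 167, 81, 40)
Output shape: (1, 167, 40, 20)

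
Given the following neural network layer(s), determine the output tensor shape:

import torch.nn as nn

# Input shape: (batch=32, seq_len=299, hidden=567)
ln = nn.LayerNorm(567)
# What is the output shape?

Input shape: (32, 299, 567)
Output shape: (32, 299, 567)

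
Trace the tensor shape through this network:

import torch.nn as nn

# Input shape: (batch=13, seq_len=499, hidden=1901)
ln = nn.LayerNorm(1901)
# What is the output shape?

Input shape: (13, 499, 1901)
Output shape: (13, 499, 1901)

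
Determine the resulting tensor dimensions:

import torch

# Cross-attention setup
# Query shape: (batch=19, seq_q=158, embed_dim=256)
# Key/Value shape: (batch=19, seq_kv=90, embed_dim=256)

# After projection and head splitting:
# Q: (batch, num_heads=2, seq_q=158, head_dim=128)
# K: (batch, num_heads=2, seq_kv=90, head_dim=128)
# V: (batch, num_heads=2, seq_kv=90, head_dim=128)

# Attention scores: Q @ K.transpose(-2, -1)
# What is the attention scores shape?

Input shape: (19, 158, 256)
Output shape: (19, 2, 158, 90)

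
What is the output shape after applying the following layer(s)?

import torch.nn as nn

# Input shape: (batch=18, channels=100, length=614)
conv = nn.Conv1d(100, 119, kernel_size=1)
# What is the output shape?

Input shape: (18, 100, 614)
Output shape: (18, 119, 614)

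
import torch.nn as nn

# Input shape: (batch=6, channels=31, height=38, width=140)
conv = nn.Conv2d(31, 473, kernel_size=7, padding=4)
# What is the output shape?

Input shape: (6, 31, 38, 140)
Output shape: (6, 473, 40, 142)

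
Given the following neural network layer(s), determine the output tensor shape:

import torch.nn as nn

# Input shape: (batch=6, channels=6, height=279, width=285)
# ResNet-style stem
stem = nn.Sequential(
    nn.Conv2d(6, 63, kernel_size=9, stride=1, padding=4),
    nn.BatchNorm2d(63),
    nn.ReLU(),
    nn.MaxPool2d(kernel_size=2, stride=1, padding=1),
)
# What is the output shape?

Input shape: (6, 6, 279, 285)
  -> after Conv2d 9x9 stride=1: (6, 63, 279, 285)
Output shape: (6, 63, 280, 286)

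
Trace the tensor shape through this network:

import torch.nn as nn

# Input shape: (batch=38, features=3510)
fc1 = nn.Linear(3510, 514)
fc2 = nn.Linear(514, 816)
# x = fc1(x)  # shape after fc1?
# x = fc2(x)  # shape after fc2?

Input shape: (38, 3510)
  -> after fc1: (38, 514)
Output shape: (38, 816)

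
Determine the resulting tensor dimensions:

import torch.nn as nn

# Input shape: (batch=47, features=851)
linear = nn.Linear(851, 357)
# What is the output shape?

Input shape: (47, 851)
Output shape: (47, 357)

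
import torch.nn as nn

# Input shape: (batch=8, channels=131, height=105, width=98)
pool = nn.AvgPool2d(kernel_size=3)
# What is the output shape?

Input shape: (8, 131, 105, 98)
Output shape: (8, 131, 35, 32)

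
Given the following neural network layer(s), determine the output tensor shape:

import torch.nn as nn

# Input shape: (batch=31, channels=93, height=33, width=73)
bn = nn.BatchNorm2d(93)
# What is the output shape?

Input shape: (31, 93, 33, 73)
Output shape: (31, 93, 33, 73)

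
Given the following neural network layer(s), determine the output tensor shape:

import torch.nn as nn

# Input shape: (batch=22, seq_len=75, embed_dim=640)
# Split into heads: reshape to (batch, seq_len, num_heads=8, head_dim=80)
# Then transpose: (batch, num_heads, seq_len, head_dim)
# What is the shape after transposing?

Input shape: (22, 75, 640)
  -> after reshape: (22, 75, 8, 80)
Output shape: (22, 8, 75, 80)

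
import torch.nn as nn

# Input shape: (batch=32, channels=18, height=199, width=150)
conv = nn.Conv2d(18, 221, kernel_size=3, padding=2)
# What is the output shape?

Input shape: (32, 18, 199, 150)
Output shape: (32, 221, 201, 152)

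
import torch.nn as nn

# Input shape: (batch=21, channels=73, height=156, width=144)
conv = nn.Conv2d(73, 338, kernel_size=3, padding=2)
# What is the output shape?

Input shape: (21, 73, 156, 144)
Output shape: (21, 338, 158, 146)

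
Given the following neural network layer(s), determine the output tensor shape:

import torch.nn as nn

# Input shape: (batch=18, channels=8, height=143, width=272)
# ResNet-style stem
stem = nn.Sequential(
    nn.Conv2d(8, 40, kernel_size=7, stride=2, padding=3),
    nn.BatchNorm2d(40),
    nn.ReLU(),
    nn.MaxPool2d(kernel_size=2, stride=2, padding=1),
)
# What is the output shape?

Input shape: (18, 8, 143, 272)
  -> after Conv2d 7x7 stride=2: (18, 40, 72, 136)
Output shape: (18, 40, 37, 69)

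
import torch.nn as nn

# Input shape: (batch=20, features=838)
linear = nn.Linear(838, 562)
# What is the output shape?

Input shape: (20, 838)
Output shape: (20, 562)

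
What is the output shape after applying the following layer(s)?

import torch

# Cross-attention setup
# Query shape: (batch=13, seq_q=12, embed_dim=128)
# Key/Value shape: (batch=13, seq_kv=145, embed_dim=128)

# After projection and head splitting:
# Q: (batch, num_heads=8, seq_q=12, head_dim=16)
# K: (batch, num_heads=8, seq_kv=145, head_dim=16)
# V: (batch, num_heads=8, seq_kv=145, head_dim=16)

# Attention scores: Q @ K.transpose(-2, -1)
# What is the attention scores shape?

Input shape: (13, 12, 128)
Output shape: (13, 8, 12, 145)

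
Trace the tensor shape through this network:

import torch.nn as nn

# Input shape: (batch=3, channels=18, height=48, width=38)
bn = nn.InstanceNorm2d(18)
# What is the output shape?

Input shape: (3, 18, 48, 38)
Output shape: (3, 18, 48, 38)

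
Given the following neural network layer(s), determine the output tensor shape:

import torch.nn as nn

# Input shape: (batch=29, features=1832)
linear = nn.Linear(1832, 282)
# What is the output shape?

Input shape: (29, 1832)
Output shape: (29, 282)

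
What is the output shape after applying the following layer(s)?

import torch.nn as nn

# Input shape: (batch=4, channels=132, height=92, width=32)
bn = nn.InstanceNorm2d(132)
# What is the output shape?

Input shape: (4, 132, 92, 32)
Output shape: (4, 132, 92, 32)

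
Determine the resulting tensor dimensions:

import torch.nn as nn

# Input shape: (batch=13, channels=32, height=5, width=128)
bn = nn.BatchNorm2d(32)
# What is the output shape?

Input shape: (13, 32, 5, 128)
Output shape: (13, 32, 5, 128)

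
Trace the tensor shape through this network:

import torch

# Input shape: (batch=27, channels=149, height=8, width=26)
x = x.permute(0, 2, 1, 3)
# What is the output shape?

Input shape: (27, 149, 8, 26)
Output shape: (27, 8, 149, 26)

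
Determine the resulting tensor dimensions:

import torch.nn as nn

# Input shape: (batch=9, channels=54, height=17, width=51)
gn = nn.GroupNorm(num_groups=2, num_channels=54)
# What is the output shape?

Input shape: (9, 54, 17, 51)
Output shape: (9, 54, 17, 51)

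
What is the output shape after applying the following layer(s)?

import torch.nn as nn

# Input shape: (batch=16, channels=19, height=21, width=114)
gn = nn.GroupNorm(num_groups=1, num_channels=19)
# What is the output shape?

Input shape: (16, 19, 21, 114)
Output shape: (16, 19, 21, 114)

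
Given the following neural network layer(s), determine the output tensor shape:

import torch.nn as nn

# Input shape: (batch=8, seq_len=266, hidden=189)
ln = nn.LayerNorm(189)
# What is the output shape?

Input shape: (8, 266, 189)
Output shape: (8, 266, 189)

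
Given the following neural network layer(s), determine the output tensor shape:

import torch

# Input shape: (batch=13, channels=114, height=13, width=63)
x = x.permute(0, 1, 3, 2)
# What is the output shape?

Input shape: (13, 114, 13, 63)
Output shape: (13, 114, 63, 13)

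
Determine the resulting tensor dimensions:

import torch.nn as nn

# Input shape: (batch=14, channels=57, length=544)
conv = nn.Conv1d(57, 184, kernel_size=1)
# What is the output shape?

Input shape: (14, 57, 544)
Output shape: (14, 184, 544)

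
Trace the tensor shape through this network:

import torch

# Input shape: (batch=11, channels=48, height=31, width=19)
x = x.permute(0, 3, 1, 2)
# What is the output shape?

Input shape: (11, 48, 31, 19)
Output shape: (11, 19, 48, 31)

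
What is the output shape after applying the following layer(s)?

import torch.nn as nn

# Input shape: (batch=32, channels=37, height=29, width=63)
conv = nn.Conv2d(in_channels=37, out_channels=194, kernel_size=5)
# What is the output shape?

Input shape: (32, 37, 29, 63)
Output shape: (32, 194, 25, 59)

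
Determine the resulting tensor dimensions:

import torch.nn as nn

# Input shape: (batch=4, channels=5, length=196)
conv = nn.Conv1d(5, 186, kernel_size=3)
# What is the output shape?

Input shape: (4, 5, 196)
Output shape: (4, 186, 194)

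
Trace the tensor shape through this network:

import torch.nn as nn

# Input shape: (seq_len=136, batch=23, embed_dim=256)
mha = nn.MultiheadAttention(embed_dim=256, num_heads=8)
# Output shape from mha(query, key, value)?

Input shape: (136, 23, 256)
Output shape: (136, 23, 256)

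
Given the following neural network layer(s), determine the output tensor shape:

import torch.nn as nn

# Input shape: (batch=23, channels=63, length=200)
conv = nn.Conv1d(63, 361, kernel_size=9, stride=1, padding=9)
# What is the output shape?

Input shape: (23, 63, 200)
Output shape: (23, 361, 210)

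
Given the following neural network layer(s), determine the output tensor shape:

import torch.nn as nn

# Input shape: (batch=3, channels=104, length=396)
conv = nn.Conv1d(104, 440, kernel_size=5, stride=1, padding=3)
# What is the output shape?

Input shape: (3, 104, 396)
Output shape: (3, 440, 398)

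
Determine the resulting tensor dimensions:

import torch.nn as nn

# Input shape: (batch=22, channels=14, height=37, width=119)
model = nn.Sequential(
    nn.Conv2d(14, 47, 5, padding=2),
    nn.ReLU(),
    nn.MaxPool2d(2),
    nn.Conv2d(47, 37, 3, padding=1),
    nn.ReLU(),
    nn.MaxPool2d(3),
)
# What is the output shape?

Input shape: (22, 14, 37, 119)
  -> after first Conv2d: (22, 47, 37, 119)
  -> after first MaxPool2d: (22, 47, 18, 59)
  -> after second Conv2d: (22, 37, 18, 59)
Output shape: (22, 37, 6, 19)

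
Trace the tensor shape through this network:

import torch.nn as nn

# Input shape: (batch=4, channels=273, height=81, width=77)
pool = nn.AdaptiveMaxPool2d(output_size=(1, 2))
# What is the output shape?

Input shape: (4, 273, 81, 77)
Output shape: (4, 273, 1, 2)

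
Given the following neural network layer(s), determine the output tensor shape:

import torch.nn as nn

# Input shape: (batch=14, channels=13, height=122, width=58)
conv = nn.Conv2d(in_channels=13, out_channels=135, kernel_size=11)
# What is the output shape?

Input shape: (14, 13, 122, 58)
Output shape: (14, 135, 112, 48)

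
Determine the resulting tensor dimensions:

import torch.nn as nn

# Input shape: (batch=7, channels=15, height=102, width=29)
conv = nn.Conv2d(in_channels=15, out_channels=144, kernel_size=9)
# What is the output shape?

Input shape: (7, 15, 102, 29)
Output shape: (7, 144, 94, 21)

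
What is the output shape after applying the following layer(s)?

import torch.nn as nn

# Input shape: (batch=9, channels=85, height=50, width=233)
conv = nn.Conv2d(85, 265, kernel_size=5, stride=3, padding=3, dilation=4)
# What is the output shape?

Input shape: (9, 85, 50, 233)
Output shape: (9, 265, 14, 75)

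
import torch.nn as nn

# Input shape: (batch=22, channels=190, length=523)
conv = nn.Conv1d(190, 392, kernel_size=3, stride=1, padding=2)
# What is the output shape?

Input shape: (22, 190, 523)
Output shape: (22, 392, 525)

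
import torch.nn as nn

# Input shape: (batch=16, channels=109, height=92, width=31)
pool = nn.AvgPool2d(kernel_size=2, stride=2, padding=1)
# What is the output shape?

Input shape: (16, 109, 92, 31)
Output shape: (16, 109, 47, 16)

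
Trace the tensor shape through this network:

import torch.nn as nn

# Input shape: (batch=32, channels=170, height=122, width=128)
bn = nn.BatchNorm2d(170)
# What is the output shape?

Input shape: (32, 170, 122, 128)
Output shape: (32, 170, 122, 128)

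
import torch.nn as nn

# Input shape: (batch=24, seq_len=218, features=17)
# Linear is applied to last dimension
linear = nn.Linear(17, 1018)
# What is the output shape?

Input shape: (24, 218, 17)
Output shape: (24, 218, 1018)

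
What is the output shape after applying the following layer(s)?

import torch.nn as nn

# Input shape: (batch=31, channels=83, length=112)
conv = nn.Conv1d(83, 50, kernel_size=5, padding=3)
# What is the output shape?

Input shape: (31, 83, 112)
Output shape: (31, 50, 114)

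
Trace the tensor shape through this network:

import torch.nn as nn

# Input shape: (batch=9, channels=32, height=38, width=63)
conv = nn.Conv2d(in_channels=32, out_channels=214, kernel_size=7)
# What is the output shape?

Input shape: (9, 32, 38, 63)
Output shape: (9, 214, 32, 57)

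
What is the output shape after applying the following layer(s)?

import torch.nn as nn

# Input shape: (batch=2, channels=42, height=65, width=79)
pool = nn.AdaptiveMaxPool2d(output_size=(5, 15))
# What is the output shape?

Input shape: (2, 42, 65, 79)
Output shape: (2, 42, 5, 15)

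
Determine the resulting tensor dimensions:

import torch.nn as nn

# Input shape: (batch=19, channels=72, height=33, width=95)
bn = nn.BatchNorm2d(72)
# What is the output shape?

Input shape: (19, 72, 33, 95)
Output shape: (19, 72, 33, 95)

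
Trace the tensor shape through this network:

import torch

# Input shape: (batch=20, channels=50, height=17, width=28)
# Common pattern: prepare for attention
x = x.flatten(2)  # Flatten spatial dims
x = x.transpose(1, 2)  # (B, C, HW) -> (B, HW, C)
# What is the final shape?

Input shape: (20, 50, 17, 28)
  -> after flatten(2): (20, 50, 476)
Output shape: (20, 476, 50)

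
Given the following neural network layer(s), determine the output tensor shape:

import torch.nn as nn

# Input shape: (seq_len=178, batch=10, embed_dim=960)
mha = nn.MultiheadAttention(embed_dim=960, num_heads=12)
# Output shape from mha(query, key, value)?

Input shape: (178, 10, 960)
Output shape: (178, 10, 960)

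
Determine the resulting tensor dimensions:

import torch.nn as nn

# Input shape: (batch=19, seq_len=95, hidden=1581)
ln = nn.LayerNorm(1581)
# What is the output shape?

Input shape: (19, 95, 1581)
Output shape: (19, 95, 1581)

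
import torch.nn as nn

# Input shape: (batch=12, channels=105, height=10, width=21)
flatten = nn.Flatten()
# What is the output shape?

Input shape: (12, 105, 10, 21)
Output shape: (12, 22050)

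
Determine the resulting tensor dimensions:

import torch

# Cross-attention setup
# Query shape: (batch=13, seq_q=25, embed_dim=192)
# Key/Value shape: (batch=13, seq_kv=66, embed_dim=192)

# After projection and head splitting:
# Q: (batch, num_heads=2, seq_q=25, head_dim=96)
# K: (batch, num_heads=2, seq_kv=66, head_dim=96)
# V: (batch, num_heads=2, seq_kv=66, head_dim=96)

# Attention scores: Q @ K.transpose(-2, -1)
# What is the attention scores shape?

Input shape: (13, 25, 192)
Output shape: (13, 2, 25, 66)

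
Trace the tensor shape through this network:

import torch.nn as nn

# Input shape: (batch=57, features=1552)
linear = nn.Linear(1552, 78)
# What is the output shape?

Input shape: (57, 1552)
Output shape: (57, 78)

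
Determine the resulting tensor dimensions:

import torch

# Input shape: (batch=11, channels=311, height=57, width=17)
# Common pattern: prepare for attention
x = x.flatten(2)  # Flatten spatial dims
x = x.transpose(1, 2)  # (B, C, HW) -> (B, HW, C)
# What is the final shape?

Input shape: (11, 311, 57, 17)
  -> after flatten(2): (11, 311, 969)
Output shape: (11, 969, 311)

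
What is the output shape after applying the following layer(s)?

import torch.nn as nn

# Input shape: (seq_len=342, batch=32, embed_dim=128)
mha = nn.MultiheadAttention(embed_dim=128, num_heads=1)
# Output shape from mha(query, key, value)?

Input shape: (342, 32, 128)
Output shape: (342, 32, 128)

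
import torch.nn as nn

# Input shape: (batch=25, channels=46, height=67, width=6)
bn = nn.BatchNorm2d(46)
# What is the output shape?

Input shape: (25, 46, 67, 6)
Output shape: (25, 46, 67, 6)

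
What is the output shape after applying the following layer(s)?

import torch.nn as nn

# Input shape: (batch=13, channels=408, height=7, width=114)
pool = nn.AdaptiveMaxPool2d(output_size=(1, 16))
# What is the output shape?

Input shape: (13, 408, 7, 114)
Output shape: (13, 408, 1, 16)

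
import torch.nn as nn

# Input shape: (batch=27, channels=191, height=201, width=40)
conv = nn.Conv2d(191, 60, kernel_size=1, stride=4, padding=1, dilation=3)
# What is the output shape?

Input shape: (27, 191, 201, 40)
Output shape: (27, 60, 51, 11)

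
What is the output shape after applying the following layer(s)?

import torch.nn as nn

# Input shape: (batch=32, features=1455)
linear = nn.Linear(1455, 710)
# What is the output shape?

Input shape: (32, 1455)
Output shape: (32, 710)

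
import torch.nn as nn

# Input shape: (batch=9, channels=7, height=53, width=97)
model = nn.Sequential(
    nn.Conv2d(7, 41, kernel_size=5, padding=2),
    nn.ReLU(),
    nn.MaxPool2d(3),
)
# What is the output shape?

Input shape: (9, 7, 53, 97)
  -> after Conv2d: (9, 41, 53, 97)
  -> after ReLU: (9, 41, 53, 97)
Output shape: (9, 41, 17, 32)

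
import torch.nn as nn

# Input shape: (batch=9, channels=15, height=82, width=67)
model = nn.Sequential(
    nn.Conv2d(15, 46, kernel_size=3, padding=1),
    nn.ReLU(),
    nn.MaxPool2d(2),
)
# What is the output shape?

Input shape: (9, 15, 82, 67)
  -> after Conv2d: (9, 46, 82, 67)
  -> after ReLU: (9, 46, 82, 67)
Output shape: (9, 46, 41, 33)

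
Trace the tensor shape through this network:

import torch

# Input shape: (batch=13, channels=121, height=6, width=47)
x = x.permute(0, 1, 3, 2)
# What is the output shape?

Input shape: (13, 121, 6, 47)
Output shape: (13, 121, 47, 6)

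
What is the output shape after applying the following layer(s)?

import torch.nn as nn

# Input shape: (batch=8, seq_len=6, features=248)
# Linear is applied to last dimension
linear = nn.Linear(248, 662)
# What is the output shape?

Input shape: (8, 6, 248)
Output shape: (8, 6, 662)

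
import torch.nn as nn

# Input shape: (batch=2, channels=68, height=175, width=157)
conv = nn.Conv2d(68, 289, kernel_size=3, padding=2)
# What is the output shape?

Input shape: (2, 68, 175, 157)
Output shape: (2, 289, 177, 159)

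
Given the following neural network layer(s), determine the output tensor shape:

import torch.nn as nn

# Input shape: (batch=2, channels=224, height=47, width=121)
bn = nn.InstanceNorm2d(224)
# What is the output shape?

Input shape: (2, 224, 47, 121)
Output shape: (2, 224, 47, 121)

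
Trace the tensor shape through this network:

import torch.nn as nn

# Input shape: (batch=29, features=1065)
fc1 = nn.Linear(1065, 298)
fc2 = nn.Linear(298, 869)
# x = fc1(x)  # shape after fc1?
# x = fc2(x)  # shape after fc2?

Input shape: (29, 1065)
  -> after fc1: (29, 298)
Output shape: (29, 869)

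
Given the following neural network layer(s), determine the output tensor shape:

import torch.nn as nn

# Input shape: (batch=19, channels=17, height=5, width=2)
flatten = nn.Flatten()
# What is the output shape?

Input shape: (19, 17, 5, 2)
Output shape: (19, 170)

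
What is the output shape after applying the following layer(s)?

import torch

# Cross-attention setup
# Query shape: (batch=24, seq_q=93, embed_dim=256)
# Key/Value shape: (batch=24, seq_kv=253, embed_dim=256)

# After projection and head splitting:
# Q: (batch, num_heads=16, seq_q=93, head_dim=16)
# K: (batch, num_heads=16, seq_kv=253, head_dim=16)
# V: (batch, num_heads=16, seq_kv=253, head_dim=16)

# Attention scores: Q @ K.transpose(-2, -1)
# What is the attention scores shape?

Input shape: (24, 93, 256)
Output shape: (24, 16, 93, 253)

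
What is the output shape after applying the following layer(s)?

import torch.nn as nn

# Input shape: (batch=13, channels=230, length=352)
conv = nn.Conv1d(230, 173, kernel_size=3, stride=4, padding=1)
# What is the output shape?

Input shape: (13, 230, 352)
Output shape: (13, 173, 88)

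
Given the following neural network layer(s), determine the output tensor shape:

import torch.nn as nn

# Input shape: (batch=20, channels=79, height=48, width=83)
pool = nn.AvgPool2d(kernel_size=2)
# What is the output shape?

Input shape: (20, 79, 48, 83)
Output shape: (20, 79, 24, 41)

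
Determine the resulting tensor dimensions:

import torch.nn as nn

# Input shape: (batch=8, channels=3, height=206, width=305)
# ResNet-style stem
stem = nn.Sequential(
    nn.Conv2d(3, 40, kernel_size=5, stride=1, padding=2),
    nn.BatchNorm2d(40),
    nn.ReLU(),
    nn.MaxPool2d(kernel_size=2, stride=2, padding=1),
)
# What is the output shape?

Input shape: (8, 3, 206, 305)
  -> after Conv2d 5x5 stride=1: (8, 40, 206, 305)
Output shape: (8, 40, 104, 153)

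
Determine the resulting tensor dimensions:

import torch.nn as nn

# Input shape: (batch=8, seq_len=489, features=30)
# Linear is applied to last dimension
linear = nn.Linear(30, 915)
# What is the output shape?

Input shape: (8, 489, 30)
Output shape: (8, 489, 915)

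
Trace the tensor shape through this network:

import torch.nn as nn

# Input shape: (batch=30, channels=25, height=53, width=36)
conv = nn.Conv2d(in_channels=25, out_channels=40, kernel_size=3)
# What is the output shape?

Input shape: (30, 25, 53, 36)
Output shape: (30, 40, 51, 34)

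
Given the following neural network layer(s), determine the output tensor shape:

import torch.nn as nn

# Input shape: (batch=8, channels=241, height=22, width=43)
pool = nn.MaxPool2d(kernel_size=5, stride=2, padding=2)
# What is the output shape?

Input shape: (8, 241, 22, 43)
Output shape: (8, 241, 11, 22)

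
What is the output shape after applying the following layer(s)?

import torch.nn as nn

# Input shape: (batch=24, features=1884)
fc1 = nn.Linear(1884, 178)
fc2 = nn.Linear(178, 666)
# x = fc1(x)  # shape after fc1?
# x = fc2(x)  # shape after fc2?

Input shape: (24, 1884)
  -> after fc1: (24, 178)
Output shape: (24, 666)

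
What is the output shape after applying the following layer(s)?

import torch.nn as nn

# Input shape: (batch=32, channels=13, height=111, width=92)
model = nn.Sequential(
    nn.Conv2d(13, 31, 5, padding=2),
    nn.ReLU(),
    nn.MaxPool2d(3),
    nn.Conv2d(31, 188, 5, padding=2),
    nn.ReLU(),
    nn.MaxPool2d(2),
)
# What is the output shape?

Input shape: (32, 13, 111, 92)
  -> after first Conv2d: (32, 31, 111, 92)
  -> after first MaxPool2d: (32, 31, 37, 30)
  -> after second Conv2d: (32, 188, 37, 30)
Output shape: (32, 188, 18, 15)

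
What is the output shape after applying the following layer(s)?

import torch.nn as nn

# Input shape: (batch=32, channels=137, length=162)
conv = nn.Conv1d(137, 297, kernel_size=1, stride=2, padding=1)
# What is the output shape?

Input shape: (32, 137, 162)
Output shape: (32, 297, 82)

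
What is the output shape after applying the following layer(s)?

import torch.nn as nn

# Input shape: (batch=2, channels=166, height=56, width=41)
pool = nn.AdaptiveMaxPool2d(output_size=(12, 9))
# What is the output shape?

Input shape: (2, 166, 56, 41)
Output shape: (2, 166, 12, 9)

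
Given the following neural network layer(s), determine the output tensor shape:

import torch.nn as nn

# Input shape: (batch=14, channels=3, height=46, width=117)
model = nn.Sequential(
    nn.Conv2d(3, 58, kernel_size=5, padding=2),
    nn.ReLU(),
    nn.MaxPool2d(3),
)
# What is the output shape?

Input shape: (14, 3, 46, 117)
  -> after Conv2d: (14, 58, 46, 117)
  -> after ReLU: (14, 58, 46, 117)
Output shape: (14, 58, 15, 39)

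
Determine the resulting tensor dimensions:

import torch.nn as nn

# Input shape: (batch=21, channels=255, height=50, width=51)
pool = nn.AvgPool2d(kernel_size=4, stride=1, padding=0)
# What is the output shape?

Input shape: (21, 255, 50, 51)
Output shape: (21, 255, 47, 48)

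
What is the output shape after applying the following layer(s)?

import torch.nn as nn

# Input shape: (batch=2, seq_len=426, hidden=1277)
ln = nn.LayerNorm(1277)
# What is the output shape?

Input shape: (2, 426, 1277)
Output shape: (2, 426, 1277)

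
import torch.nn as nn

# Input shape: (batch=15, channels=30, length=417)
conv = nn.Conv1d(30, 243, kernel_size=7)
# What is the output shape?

Input shape: (15, 30, 417)
Output shape: (15, 243, 411)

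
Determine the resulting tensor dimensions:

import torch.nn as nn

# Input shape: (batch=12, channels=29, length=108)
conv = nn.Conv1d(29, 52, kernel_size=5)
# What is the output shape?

Input shape: (12, 29, 108)
Output shape: (12, 52, 104)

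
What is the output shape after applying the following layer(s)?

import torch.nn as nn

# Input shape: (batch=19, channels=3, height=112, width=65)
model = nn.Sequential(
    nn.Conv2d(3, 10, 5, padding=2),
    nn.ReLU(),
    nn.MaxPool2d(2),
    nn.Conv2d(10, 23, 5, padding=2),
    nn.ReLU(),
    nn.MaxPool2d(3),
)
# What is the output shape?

Input shape: (19, 3, 112, 65)
  -> after first Conv2d: (19, 10, 112, 65)
  -> after first MaxPool2d: (19, 10, 56, 32)
  -> after second Conv2d: (19, 23, 56, 32)
Output shape: (19, 23, 18, 10)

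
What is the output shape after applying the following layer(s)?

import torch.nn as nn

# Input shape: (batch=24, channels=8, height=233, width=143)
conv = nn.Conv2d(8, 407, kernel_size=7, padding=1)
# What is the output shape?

Input shape: (24, 8, 233, 143)
Output shape: (24, 407, 229, 139)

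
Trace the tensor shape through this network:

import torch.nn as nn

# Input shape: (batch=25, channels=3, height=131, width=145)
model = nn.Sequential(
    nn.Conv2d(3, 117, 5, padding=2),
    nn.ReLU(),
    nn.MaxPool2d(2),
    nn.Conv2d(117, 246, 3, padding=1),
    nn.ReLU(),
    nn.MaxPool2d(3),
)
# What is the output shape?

Input shape: (25, 3, 131, 145)
  -> after first Conv2d: (25, 117, 131, 145)
  -> after first MaxPool2d: (25, 117, 65, 72)
  -> after second Conv2d: (25, 246, 65, 72)
Output shape: (25, 246, 21, 24)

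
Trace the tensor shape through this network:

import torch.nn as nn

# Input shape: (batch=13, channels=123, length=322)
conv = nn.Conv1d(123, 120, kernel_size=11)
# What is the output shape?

Input shape: (13, 123, 322)
Output shape: (13, 120, 312)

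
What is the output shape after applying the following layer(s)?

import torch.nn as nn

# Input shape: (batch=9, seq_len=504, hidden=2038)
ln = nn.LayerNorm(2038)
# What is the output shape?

Input shape: (9, 504, 2038)
Output shape: (9, 504, 2038)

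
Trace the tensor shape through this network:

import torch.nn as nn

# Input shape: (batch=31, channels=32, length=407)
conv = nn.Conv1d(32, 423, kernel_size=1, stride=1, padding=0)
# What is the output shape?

Input shape: (31, 32, 407)
Output shape: (31, 423, 407)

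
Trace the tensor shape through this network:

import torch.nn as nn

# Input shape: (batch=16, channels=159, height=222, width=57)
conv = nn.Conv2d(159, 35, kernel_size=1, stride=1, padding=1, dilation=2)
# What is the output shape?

Input shape: (16, 159, 222, 57)
Output shape: (16, 35, 224, 59)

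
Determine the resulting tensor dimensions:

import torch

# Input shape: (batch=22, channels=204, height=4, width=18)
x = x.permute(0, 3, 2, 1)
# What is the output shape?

Input shape: (22, 204, 4, 18)
Output shape: (22, 18, 4, 204)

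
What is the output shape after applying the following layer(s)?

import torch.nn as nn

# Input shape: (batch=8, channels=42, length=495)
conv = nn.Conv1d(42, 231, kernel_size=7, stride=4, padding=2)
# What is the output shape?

Input shape: (8, 42, 495)
Output shape: (8, 231, 124)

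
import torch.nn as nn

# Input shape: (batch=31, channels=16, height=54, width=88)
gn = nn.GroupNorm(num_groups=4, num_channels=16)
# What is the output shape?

Input shape: (31, 16, 54, 88)
Output shape: (31, 16, 54, 88)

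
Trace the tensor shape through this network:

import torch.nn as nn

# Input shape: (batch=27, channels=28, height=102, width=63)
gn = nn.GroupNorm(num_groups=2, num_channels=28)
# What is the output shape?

Input shape: (27, 28, 102, 63)
Output shape: (27, 28, 102, 63)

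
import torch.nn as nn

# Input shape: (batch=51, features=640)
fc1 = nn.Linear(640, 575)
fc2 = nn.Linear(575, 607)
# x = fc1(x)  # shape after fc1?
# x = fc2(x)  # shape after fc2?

Input shape: (51, 640)
  -> after fc1: (51, 575)
Output shape: (51, 607)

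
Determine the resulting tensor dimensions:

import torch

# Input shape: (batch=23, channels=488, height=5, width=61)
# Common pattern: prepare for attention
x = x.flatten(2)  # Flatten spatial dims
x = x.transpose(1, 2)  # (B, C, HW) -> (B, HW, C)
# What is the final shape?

Input shape: (23, 488, 5, 61)
  -> after flatten(2): (23, 488, 305)
Output shape: (23, 305, 488)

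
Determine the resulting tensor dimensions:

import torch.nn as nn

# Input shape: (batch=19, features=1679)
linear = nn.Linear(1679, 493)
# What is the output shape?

Input shape: (19, 1679)
Output shape: (19, 493)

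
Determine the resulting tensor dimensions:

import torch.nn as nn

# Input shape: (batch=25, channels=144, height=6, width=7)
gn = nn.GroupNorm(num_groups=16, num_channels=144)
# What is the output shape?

Input shape: (25, 144, 6, 7)
Output shape: (25, 144, 6, 7)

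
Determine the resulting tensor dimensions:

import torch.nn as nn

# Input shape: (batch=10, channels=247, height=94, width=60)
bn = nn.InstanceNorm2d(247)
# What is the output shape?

Input shape: (10, 247, 94, 60)
Output shape: (10, 247, 94, 60)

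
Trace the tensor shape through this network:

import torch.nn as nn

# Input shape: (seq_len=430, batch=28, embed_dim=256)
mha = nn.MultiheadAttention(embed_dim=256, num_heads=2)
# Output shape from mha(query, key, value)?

Input shape: (430, 28, 256)
Output shape: (430, 28, 256)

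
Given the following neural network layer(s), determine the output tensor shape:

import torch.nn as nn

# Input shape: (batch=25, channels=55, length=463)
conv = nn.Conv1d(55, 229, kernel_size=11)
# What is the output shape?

Input shape: (25, 55, 463)
Output shape: (25, 229, 453)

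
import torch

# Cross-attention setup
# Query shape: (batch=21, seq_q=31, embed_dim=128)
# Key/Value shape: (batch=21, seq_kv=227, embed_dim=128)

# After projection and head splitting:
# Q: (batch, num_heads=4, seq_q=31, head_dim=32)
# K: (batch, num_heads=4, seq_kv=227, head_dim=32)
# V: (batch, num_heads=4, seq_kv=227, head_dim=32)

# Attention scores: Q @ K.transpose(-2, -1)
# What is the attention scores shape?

Input shape: (21, 31, 128)
Output shape: (21, 4, 31, 227)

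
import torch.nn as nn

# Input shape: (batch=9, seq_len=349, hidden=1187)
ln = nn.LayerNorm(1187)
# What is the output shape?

Input shape: (9, 349, 1187)
Output shape: (9, 349, 1187)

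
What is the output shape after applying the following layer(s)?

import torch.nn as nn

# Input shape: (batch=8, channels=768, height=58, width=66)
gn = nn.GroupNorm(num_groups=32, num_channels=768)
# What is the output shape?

Input shape: (8, 768, 58, 66)
Output shape: (8, 768, 58, 66)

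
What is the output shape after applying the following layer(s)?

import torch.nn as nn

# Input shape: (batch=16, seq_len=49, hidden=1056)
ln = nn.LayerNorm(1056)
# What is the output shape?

Input shape: (16, 49, 1056)
Output shape: (16, 49, 1056)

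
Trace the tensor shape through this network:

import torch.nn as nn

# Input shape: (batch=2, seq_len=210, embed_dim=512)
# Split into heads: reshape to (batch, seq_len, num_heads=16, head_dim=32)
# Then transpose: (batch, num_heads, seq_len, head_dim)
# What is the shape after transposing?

Input shape: (2, 210, 512)
  -> after reshape: (2, 210, 16, 32)
Output shape: (2, 16, 210, 32)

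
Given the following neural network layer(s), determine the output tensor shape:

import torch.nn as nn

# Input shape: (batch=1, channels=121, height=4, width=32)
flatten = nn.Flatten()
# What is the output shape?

Input shape: (1, 121, 4, 32)
Output shape: (1, 15488)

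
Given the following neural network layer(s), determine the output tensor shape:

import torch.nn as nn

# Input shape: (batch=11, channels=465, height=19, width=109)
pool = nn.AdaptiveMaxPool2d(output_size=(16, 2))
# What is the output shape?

Input shape: (11, 465, 19, 109)
Output shape: (11, 465, 16, 2)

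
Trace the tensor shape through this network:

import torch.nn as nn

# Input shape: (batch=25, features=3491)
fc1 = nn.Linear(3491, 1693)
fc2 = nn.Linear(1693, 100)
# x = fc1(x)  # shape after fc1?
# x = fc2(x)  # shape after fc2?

Input shape: (25, 3491)
  -> after fc1: (25, 1693)
Output shape: (25, 100)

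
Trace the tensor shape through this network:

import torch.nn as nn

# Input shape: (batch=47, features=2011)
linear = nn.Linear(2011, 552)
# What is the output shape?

Input shape: (47, 2011)
Output shape: (47, 552)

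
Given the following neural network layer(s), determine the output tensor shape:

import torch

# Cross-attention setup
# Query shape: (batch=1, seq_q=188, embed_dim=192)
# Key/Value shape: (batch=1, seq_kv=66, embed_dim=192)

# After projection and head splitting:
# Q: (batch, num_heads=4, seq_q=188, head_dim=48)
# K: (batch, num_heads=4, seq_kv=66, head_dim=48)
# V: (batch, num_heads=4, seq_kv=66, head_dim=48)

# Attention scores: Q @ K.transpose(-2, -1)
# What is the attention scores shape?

Input shape: (1, 188, 192)
Output shape: (1, 4, 188, 66)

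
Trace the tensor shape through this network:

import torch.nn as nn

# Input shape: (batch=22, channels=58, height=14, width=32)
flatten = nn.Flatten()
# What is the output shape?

Input shape: (22, 58, 14, 32)
Output shape: (22, 25984)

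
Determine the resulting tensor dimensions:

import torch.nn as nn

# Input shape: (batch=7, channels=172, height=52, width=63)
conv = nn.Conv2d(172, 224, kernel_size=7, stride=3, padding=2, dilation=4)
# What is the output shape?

Input shape: (7, 172, 52, 63)
Output shape: (7, 224, 11, 15)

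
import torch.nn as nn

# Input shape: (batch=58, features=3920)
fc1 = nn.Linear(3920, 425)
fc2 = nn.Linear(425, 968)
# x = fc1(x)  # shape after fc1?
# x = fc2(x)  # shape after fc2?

Input shape: (58, 3920)
  -> after fc1: (58, 425)
Output shape: (58, 968)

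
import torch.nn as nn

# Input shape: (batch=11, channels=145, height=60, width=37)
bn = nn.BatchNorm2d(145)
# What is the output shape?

Input shape: (11, 145, 60, 37)
Output shape: (11, 145, 60, 37)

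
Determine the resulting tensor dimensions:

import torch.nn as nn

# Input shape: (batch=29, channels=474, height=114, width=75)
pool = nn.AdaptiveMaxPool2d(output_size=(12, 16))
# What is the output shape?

Input shape: (29, 474, 114, 75)
Output shape: (29, 474, 12, 16)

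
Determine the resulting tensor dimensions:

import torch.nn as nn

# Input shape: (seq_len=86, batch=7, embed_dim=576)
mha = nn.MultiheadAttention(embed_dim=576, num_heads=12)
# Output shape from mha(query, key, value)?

Input shape: (86, 7, 576)
Output shape: (86, 7, 576)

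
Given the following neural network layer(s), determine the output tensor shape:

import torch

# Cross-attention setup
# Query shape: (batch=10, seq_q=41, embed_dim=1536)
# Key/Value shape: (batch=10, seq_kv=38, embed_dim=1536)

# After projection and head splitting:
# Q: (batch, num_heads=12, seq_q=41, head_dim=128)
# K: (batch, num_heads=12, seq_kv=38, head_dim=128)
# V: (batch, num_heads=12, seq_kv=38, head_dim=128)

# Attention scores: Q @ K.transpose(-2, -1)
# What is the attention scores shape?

Input shape: (10, 41, 1536)
Output shape: (10, 12, 41, 38)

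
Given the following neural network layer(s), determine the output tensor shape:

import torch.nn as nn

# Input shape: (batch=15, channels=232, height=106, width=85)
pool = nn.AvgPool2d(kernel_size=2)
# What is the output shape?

Input shape: (15, 232, 106, 85)
Output shape: (15, 232, 53, 42)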